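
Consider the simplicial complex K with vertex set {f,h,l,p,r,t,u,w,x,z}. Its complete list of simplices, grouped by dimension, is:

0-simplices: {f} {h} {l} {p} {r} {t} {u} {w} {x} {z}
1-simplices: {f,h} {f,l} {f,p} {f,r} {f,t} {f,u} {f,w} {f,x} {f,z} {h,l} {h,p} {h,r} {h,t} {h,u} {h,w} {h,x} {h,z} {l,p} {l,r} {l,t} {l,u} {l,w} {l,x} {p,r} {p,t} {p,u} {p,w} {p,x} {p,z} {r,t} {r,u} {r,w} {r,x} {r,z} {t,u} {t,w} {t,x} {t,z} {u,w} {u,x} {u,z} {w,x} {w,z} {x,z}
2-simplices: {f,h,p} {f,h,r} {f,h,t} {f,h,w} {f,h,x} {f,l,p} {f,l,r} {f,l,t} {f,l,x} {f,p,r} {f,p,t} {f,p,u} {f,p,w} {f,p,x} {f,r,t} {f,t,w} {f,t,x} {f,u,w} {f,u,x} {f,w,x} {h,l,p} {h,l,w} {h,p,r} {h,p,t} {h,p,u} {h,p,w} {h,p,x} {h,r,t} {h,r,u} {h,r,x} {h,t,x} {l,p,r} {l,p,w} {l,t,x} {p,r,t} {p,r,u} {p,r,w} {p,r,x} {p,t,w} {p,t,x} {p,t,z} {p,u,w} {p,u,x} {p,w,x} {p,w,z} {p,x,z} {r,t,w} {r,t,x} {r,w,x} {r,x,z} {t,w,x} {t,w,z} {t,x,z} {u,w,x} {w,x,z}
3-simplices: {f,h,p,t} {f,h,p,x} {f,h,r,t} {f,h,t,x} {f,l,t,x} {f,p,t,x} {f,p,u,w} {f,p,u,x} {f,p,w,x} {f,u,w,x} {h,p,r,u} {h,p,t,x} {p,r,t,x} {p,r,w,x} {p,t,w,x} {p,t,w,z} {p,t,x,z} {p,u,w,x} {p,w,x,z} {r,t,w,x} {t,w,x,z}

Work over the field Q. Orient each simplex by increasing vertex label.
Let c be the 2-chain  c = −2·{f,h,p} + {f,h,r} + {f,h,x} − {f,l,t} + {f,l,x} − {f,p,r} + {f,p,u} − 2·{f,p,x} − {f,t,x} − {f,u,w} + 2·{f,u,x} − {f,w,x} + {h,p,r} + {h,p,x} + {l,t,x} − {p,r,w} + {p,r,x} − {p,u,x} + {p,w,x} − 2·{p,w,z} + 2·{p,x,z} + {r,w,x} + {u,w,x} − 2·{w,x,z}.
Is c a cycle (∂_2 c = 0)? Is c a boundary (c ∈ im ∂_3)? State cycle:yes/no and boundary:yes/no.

cycle:yes boundary:no

n_0=10 n_1=44 n_2=55 n_3=21  [Q]
∂1: piv[fh,fl,fp,fr,ft,fu,fw,fx,fz] rk=9  ker:hl,hp,hr,ht,hu,hw,hx,hz,lp,lr,lt,lu,lw,lx,pr,pt,pu,pw,px,pz,rt,ru,rw,rx,rz,tu,tw,tx,tz,uw,ux,uz,wx,wz,xz
∂2: piv[fhp,fhr,fht,fhw,fhx,flp,flr,flt,flx,fpr,fpt,fpu,fpw,fpx,frt,ftw,ftx,fuw,fux,fwx,hlp,hlw,hpu,hru,hrx,prw,ptz,pwz,pxz,rxz] rk=30  ker:hpr,hpt,hpw,hpx,hrt,htx,lpr,lpw,ltx,prt,pru,prx,ptw,ptx,puw,pux,pwx,rtw,rtx,rwx,twx,twz,txz,uwx,wxz
∂3: piv[fhpt,fhpx,fhrt,fhtx,fltx,fptx,fpuw,fpux,fpwx,fuwx,hpru,prtx,prwx,ptwx,ptwz,ptxz,pwxz,rtwx] rk=18  ker:hptx,puwx,twxz
∂2c = 0
c vs im∂3: residual ≠ 0 ⇒ not boundary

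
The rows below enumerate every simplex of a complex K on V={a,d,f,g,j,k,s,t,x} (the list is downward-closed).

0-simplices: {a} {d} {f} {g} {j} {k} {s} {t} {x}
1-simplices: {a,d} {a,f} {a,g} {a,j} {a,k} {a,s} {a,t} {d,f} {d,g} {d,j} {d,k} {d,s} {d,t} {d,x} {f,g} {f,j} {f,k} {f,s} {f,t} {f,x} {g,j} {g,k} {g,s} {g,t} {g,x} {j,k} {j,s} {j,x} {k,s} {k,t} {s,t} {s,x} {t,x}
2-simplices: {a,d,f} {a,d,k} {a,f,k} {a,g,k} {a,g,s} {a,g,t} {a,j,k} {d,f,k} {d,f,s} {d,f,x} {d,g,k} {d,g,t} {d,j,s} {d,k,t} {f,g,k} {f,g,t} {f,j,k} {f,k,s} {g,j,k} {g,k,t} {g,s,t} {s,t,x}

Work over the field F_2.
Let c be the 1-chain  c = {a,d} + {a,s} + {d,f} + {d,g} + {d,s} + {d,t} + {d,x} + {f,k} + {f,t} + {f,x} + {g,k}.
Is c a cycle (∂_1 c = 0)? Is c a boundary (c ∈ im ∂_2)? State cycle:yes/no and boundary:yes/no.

cycle:yes boundary:no

n_0=9 n_1=33 n_2=22  [Z2]
∂1: piv[ad,af,ag,aj,ak,as,at,dx] rk=8  ker:df,dg,dj,dk,ds,dt,fg,fj,fk,fs,ft,fx,gj,gk,gs,gt,gx,jk,js,jx,ks,kt,st,sx,tx
∂2: piv[adf,adk,afk,agk,ags,agt,ajk,dfs,dfx,dgk,dgt,djs,dkt,fgk,fgt,fjk,fks,gjk,gst,stx] rk=20  ker:dfk,gkt
∂1c = 0
c vs im∂2: residual ≠ 0 ⇒ not boundary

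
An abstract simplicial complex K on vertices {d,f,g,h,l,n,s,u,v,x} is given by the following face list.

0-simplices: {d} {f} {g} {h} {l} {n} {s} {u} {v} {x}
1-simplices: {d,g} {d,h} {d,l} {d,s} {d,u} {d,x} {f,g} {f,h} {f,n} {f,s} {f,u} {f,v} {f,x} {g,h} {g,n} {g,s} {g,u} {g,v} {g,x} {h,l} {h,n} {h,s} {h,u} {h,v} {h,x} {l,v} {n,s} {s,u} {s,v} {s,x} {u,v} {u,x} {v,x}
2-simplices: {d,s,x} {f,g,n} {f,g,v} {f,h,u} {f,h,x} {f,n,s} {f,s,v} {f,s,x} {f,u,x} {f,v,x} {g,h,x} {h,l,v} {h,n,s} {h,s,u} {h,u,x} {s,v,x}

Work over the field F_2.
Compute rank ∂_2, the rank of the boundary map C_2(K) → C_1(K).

rank∂_2=14

n_0=10 n_1=33 n_2=16  [Z2]
∂1: piv[dg,dh,dl,ds,du,dx,fg,fn,fv] rk=9  ker:fh,fs,fu,fx,gh,gn,gs,gu,gv,gx,hl,hn,hs,hu,hv,hx,lv,ns,su,sv,sx,uv,ux,vx
∂2: piv[dsx,fgn,fgv,fhu,fhx,fns,fsv,fsx,fux,fvx,ghx,hlv,hns,hsu] rk=14  ker:hux,svx
rk∂_2=14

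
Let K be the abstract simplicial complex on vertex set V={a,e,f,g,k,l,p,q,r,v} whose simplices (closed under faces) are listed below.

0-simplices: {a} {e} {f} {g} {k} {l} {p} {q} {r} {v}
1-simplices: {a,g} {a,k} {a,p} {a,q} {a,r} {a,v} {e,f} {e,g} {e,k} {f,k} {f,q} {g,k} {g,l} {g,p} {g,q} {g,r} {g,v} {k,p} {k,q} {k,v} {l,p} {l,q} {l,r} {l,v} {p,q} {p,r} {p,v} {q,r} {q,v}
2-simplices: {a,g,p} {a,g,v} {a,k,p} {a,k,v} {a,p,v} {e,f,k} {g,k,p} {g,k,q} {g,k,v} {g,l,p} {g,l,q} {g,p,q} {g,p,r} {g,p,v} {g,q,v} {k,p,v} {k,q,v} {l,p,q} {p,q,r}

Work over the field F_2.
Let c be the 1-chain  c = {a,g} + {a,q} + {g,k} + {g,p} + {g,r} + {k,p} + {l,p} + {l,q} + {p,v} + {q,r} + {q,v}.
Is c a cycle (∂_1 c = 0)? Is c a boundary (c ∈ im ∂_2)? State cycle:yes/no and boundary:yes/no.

n_0=10 n_1=29 n_2=19  [Z2]
∂1: piv[ag,ak,ap,aq,ar,av,ef,eg,gl] rk=9  ker:ek,fk,fq,gk,gp,gq,gr,gv,kp,kq,kv,lp,lq,lr,lv,pq,pr,pv,qr,qv
∂2: piv[agp,agv,akp,akv,apv,efk,gkp,gkq,glp,glq,gpq,gpr,gqv,pqr] rk=14  ker:gkv,gpv,kpv,kqv,lpq
∂1c = 0
c vs im∂2: residual ≠ 0 ⇒ not boundary

cycle:yes boundary:no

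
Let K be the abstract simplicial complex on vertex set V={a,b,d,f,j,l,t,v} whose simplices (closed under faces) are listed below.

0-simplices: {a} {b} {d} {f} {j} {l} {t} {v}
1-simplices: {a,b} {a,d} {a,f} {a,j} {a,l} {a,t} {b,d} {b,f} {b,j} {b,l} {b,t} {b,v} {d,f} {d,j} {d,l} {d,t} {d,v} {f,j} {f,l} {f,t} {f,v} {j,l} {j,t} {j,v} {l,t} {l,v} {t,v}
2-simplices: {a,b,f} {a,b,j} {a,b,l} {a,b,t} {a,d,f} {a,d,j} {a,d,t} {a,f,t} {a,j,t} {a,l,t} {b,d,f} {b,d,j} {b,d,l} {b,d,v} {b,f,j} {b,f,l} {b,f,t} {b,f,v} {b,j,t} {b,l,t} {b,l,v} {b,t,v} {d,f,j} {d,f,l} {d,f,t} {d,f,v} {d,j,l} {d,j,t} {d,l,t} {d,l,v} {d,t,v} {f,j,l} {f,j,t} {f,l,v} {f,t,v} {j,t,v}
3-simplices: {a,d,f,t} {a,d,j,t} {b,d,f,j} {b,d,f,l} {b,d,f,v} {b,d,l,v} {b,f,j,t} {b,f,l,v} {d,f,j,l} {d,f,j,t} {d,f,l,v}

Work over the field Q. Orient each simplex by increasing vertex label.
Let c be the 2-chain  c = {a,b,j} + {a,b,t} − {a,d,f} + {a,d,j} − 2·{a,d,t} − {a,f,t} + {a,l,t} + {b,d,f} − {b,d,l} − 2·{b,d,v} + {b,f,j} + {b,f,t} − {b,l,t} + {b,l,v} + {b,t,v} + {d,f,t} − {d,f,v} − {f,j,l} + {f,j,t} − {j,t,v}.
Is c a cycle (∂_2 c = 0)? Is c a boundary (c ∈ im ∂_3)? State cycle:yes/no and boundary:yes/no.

cycle:no boundary:no

n_0=8 n_1=27 n_2=36 n_3=11  [Q]
∂1: piv[ab,ad,af,aj,al,at,bv] rk=7  ker:bd,bf,bj,bl,bt,df,dj,dl,dt,dv,fj,fl,ft,fv,jl,jt,jv,lt,lv,tv
∂2: piv[abf,abj,abl,abt,adf,adj,adt,aft,ajt,alt,bdf,bdl,bdv,bfj,bfl,bfv,blv,btv,djl,jtv] rk=20  ker:bdj,bft,bjt,blt,dfj,dfl,dft,dfv,djt,dlt,dlv,dtv,fjl,fjt,flv,ftv
∂3: piv[adft,adjt,bdfj,bdfl,bdfv,bdlv,bfjt,bflv,dfjl,dfjt] rk=10  ker:dflv
∂2c = 2·{a,b} − 2·{a,d} − 2·{a,j} + {a,l} + {a,t} − 2·{b,d} + {b,f} + {b,l} + 2·{b,t} + {d,j} − {d,l} − 3·{d,t} − {d,v} + {f,j} + {f,l} − {f,v} − {j,l} + {j,v} + {l,v}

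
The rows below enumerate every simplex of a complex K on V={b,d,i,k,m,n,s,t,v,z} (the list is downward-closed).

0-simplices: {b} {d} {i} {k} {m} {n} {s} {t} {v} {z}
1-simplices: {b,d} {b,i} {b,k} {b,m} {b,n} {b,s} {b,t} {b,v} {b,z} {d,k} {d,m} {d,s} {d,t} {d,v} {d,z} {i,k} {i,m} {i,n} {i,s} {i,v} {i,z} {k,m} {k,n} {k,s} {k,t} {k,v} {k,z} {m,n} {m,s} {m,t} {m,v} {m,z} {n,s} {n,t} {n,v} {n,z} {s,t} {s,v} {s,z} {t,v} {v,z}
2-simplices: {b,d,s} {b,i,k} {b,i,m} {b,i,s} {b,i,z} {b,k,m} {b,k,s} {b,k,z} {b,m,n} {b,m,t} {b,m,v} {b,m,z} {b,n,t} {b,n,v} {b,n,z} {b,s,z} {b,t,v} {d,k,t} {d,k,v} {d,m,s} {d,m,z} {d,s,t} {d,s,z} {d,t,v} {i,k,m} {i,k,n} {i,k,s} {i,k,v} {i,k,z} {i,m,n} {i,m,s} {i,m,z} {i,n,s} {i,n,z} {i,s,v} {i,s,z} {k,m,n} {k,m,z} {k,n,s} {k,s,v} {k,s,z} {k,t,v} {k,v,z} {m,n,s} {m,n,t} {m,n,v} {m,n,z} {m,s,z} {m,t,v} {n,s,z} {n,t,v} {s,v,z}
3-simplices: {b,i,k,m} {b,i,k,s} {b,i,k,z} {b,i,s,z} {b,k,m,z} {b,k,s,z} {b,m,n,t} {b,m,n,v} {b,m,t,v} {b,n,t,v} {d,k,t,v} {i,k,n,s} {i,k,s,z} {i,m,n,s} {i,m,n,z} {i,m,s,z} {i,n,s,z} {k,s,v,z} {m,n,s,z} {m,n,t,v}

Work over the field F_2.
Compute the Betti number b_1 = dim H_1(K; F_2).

n_0=10 n_1=41 n_2=52 n_3=20  [Z2]
∂1: piv[bd,bi,bk,bm,bn,bs,bt,bv,bz] rk=9  ker:dk,dm,ds,dt,dv,dz,ik,im,in,is,iv,iz,km,kn,ks,kt,kv,kz,mn,ms,mt,mv,mz,ns,nt,nv,nz,st,sv,sz,tv,vz
∂2: piv[bds,bik,bim,bis,biz,bkm,bks,bkz,bmn,bmt,bmv,bmz,bnt,bnv,bnz,bsz,btv,dkt,dkv,dms,dmz,dst,dsz,dtv,ikn,ikv,imn,ins,isv,kvz] rk=30  ker:ikm,iks,ikz,ims,imz,inz,isz,kmn,kmz,kns,ksv,ksz,ktv,mns,mnt,mnv,mnz,msz,mtv,nsz,ntv,svz
∂3: piv[bikm,biks,bikz,bisz,bkmz,bksz,bmnt,bmnv,bmtv,bntv,dktv,ikns,imns,imnz,imsz,insz,ksvz] rk=17  ker:iksz,mnsz,mntv
b_1=(41−9)−30=2

b_1=2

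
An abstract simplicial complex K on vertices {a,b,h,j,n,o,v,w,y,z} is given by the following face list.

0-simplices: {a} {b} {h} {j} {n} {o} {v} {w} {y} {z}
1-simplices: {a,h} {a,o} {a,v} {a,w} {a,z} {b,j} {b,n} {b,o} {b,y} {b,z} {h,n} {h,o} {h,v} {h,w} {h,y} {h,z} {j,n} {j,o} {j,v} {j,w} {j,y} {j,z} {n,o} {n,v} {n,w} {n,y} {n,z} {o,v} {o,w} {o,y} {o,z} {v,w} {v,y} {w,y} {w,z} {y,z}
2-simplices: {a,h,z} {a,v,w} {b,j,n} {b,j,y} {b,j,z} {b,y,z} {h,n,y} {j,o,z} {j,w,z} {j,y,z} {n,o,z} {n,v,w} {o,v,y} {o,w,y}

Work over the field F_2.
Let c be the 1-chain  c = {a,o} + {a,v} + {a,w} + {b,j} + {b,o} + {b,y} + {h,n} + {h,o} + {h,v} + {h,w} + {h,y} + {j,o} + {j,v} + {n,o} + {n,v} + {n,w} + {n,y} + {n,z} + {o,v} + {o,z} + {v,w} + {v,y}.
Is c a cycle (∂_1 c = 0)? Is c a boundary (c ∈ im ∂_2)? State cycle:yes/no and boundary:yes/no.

n_0=10 n_1=36 n_2=14  [Z2]
∂1: piv[ah,ao,av,aw,az,bj,bn,bo,by] rk=9  ker:bz,hn,ho,hv,hw,hy,hz,jn,jo,jv,jw,jy,jz,no,nv,nw,ny,nz,ov,ow,oy,oz,vw,vy,wy,wz,yz
∂2: piv[ahz,avw,bjn,bjy,bjz,byz,hny,joz,jwz,noz,nvw,ovy,owy] rk=13  ker:jyz
∂1c = {a} + {b} + {h} + {j} + {o} + {v}

cycle:no boundary:no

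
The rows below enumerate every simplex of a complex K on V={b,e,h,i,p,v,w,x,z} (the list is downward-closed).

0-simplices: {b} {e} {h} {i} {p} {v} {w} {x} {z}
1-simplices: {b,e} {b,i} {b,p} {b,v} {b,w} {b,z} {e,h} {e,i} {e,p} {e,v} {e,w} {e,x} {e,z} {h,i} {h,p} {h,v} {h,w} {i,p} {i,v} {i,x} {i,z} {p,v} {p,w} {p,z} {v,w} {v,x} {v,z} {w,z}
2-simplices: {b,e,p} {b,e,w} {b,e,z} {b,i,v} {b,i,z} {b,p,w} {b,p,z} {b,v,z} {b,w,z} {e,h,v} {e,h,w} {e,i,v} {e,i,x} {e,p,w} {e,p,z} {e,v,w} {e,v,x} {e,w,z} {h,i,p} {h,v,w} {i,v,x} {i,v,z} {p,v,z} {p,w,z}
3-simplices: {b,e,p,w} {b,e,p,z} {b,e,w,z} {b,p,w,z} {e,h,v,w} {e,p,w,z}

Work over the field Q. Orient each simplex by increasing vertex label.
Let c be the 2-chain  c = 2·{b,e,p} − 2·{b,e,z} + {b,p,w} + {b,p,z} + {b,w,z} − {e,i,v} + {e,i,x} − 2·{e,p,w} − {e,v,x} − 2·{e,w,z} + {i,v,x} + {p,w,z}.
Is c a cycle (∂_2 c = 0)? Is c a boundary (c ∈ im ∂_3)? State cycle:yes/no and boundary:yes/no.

cycle:yes boundary:no

n_0=9 n_1=28 n_2=24 n_3=6  [Q]
∂1: piv[be,bi,bp,bv,bw,bz,eh,ex] rk=8  ker:ei,ep,ev,ew,ez,hi,hp,hv,hw,ip,iv,ix,iz,pv,pw,pz,vw,vx,vz,wz
∂2: piv[bep,bew,bez,biv,biz,bpw,bpz,bvz,bwz,ehv,ehw,eiv,eix,evw,evx,hip,pvz] rk=17  ker:epw,epz,ewz,hvw,ivx,ivz,pwz
∂3: piv[bepw,bepz,bewz,bpwz,ehvw] rk=5  ker:epwz
∂2c = 0
c vs im∂3: residual ≠ 0 ⇒ not boundary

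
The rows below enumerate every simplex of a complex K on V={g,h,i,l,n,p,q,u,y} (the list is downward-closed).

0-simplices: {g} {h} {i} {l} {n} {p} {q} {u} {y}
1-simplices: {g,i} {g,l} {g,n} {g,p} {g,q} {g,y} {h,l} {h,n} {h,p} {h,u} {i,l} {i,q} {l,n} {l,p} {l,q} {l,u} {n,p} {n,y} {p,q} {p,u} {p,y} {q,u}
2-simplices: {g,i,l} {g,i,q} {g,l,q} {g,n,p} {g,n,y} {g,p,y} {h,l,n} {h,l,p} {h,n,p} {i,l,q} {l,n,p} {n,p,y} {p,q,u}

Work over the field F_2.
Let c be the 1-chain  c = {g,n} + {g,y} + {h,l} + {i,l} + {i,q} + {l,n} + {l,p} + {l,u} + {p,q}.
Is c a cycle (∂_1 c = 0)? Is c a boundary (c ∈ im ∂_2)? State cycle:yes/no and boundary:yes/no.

cycle:no boundary:no

n_0=9 n_1=22 n_2=13  [Z2]
∂1: piv[gi,gl,gn,gp,gq,gy,hl,hu] rk=8  ker:hn,hp,il,iq,ln,lp,lq,lu,np,ny,pq,pu,py,qu
∂2: piv[gil,giq,glq,gnp,gny,gpy,hln,hlp,hnp,pqu] rk=10  ker:ilq,lnp,npy
∂1c = {h} + {l} + {u} + {y}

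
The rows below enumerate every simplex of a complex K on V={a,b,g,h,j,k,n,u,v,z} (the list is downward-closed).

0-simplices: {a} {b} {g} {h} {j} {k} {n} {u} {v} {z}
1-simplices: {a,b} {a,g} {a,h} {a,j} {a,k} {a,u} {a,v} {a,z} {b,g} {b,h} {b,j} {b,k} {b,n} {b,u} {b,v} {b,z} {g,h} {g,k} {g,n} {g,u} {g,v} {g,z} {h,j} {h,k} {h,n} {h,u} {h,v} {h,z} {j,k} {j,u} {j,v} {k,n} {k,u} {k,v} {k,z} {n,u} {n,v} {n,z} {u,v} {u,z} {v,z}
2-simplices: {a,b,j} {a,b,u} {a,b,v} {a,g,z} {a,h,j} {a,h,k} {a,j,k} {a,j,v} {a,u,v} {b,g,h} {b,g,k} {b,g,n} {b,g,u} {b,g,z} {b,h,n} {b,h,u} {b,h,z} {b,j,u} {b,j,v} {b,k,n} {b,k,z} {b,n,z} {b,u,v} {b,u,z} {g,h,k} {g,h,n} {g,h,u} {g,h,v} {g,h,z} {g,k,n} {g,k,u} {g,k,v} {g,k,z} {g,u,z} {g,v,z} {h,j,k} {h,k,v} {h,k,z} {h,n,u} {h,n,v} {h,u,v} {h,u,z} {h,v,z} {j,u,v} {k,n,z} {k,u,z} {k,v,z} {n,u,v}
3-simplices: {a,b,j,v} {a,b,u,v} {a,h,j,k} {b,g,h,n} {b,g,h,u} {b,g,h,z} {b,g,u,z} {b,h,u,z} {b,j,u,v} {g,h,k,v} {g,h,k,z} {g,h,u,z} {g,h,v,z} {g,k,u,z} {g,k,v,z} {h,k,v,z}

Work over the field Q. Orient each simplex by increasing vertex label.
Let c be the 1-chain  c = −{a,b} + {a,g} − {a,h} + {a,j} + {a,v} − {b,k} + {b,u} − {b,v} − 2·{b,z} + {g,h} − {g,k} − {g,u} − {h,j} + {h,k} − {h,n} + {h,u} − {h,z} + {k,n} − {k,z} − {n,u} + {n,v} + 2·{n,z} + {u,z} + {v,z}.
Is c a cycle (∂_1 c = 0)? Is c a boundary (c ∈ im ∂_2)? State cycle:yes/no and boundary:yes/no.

cycle:no boundary:no

n_0=10 n_1=41 n_2=48 n_3=16  [Q]
∂1: piv[ab,ag,ah,aj,ak,au,av,az,bn] rk=9  ker:bg,bh,bj,bk,bu,bv,bz,gh,gk,gn,gu,gv,gz,hj,hk,hn,hu,hv,hz,jk,ju,jv,kn,ku,kv,kz,nu,nv,nz,uv,uz,vz
∂2: piv[abj,abu,abv,agz,ahj,ahk,ajk,ajv,auv,bgh,bgk,bgn,bgu,bgz,bhn,bhu,bhz,bju,bkn,bkz,bnz,buz,ghk,ghv,gku,gkv,gvz,hnu,hnv,huv] rk=30  ker:bjv,buv,ghn,ghu,ghz,gkn,gkz,guz,hjk,hkv,hkz,huz,hvz,juv,knz,kuz,kvz,nuv
∂3: piv[abjv,abuv,ahjk,bghn,bghu,bghz,bguz,bhuz,bjuv,ghkv,ghkz,ghvz,gkuz,gkvz] rk=14  ker:ghuz,hkvz
∂1c = −{a} + 2·{b} + 2·{g} + {h} − {k} − 2·{n} − {u}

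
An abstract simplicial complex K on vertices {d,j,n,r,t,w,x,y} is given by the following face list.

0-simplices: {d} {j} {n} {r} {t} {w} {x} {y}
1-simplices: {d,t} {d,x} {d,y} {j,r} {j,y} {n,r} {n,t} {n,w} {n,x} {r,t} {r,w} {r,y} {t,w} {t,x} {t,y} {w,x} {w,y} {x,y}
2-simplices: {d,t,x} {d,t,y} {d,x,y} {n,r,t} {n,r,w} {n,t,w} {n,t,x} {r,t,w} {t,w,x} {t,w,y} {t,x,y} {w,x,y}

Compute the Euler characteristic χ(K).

χ(K)=2

n_0=8 n_1=18 n_2=12
χ=+8−18+12=2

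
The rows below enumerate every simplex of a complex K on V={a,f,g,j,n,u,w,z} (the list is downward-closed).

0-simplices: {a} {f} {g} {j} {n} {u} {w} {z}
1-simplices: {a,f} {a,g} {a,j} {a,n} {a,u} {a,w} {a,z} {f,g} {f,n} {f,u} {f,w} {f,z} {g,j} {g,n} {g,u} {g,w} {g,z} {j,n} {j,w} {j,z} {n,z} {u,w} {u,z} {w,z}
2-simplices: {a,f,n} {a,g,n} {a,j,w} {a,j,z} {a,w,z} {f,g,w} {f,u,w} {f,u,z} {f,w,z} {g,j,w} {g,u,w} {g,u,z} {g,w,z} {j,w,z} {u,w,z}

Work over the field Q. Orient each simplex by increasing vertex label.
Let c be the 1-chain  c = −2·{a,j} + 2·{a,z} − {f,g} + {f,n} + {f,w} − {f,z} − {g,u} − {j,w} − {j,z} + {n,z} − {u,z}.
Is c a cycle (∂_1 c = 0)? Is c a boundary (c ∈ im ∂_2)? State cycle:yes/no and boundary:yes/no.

n_0=8 n_1=24 n_2=15  [Q]
∂1: piv[af,ag,aj,an,au,aw,az] rk=7  ker:fg,fn,fu,fw,fz,gj,gn,gu,gw,gz,jn,jw,jz,nz,uw,uz,wz
∂2: piv[afn,agn,ajw,ajz,awz,fgw,fuw,fuz,fwz,gjw,guw,guz] rk=12  ker:gwz,jwz,uwz
∂1c = 0
c vs im∂2: residual ≠ 0 ⇒ not boundary

cycle:yes boundary:no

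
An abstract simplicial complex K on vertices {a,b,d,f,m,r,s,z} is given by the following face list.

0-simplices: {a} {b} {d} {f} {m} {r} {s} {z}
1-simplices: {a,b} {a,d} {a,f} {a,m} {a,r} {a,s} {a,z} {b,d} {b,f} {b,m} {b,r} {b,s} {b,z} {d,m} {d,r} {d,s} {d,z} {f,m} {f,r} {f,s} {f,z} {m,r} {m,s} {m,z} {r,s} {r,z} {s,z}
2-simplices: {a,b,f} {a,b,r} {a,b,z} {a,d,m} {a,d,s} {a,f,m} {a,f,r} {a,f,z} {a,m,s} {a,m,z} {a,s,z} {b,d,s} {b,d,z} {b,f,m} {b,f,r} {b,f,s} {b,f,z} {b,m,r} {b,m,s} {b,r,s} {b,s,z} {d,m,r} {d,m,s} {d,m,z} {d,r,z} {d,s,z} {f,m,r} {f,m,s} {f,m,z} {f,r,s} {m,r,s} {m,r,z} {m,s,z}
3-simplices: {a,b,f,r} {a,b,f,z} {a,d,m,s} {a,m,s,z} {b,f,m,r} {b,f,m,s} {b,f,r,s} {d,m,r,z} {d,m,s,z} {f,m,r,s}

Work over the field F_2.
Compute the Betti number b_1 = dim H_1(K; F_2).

n_0=8 n_1=27 n_2=33 n_3=10  [Z2]
∂1: piv[ab,ad,af,am,ar,as,az] rk=7  ker:bd,bf,bm,br,bs,bz,dm,dr,ds,dz,fm,fr,fs,fz,mr,ms,mz,rs,rz,sz
∂2: piv[abf,abr,abz,adm,ads,afm,afr,afz,ams,amz,asz,bds,bdz,bfm,bfs,bmr,bms,brs,dmr,drz] rk=20  ker:bfr,bfz,bsz,dms,dmz,dsz,fmr,fms,fmz,frs,mrs,mrz,msz
∂3: piv[abfr,abfz,adms,amsz,bfmr,bfms,bfrs,dmrz,dmsz,fmrs] rk=10
b_1=(27−7)−20=0

b_1=0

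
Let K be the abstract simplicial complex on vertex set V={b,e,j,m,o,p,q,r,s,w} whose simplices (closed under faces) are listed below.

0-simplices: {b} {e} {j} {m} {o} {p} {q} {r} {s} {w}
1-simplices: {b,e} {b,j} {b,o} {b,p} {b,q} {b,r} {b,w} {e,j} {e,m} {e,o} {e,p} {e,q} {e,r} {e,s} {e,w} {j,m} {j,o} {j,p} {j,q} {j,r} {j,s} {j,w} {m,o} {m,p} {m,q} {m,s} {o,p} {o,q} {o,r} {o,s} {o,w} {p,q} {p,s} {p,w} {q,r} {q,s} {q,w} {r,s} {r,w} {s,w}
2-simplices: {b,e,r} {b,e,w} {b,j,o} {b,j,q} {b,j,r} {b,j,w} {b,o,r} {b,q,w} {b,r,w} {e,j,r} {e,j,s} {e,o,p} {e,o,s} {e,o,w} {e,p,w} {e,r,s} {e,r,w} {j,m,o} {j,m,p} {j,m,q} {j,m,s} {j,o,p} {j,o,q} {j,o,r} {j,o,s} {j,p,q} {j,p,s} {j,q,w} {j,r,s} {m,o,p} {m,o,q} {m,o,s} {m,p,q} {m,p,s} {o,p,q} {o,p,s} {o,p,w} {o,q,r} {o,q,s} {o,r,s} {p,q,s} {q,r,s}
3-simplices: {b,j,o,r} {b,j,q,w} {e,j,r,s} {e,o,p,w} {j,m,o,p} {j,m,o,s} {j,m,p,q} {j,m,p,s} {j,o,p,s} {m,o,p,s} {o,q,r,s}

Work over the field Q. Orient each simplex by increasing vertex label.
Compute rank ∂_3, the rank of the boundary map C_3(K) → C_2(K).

rank∂_3=10

n_0=10 n_1=40 n_2=42 n_3=11  [Q]
∂1: piv[be,bj,bo,bp,bq,br,bw,em,es] rk=9  ker:ej,eo,ep,eq,er,ew,jm,jo,jp,jq,jr,js,jw,mo,mp,mq,ms,op,oq,or,os,ow,pq,ps,pw,qr,qs,qw,rs,rw,sw
∂2: piv[ber,bew,bjo,bjq,bjr,bjw,bor,bqw,brw,ejr,ejs,eop,eos,eow,epw,ers,jmo,jmp,jmq,jms,jop,joq,jos,jpq,jps,oqr,oqs] rk=27  ker:erw,jor,jqw,jrs,mop,moq,mos,mpq,mps,opq,ops,opw,ors,pqs,qrs
∂3: piv[bjor,bjqw,ejrs,eopw,jmop,jmos,jmpq,jmps,jops,oqrs] rk=10  ker:mops
rk∂_3=10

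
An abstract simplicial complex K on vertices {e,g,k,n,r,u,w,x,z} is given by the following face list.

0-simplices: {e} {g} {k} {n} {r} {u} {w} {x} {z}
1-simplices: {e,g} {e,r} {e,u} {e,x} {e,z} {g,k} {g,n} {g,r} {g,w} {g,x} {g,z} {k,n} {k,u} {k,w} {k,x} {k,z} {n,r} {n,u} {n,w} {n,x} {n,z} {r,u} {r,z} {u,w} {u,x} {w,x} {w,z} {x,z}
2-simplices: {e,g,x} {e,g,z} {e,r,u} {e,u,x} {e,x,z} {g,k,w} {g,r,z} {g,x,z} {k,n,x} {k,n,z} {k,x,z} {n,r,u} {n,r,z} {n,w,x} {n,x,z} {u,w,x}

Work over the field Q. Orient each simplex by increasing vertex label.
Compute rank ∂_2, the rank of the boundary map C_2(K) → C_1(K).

n_0=9 n_1=28 n_2=16  [Q]
∂1: piv[eg,er,eu,ex,ez,gk,gn,gw] rk=8  ker:gr,gx,gz,kn,ku,kw,kx,kz,nr,nu,nw,nx,nz,ru,rz,uw,ux,wx,wz,xz
∂2: piv[egx,egz,eru,eux,exz,gkw,grz,knx,knz,kxz,nru,nrz,nwx,uwx] rk=14  ker:gxz,nxz
rk∂_2=14

rank∂_2=14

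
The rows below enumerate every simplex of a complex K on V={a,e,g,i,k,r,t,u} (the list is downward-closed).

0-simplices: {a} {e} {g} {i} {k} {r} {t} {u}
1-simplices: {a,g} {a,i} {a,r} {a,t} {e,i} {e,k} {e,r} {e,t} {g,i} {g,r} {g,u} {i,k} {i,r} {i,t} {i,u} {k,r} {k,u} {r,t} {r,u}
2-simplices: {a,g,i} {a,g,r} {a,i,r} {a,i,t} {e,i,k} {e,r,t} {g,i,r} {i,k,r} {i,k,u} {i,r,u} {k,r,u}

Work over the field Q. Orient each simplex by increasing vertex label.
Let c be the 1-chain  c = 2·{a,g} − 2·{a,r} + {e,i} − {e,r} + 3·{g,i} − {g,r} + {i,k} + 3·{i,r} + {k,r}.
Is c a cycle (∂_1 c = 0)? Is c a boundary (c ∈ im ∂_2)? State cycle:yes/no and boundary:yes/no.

n_0=8 n_1=19 n_2=11  [Q]
∂1: piv[ag,ai,ar,at,ei,ek,gu] rk=7  ker:er,et,gi,gr,ik,ir,it,iu,kr,ku,rt,ru
∂2: piv[agi,agr,air,ait,eik,ert,ikr,iku,iru] rk=9  ker:gir,kru
∂1c = 0
c vs im∂2: residual ≠ 0 ⇒ not boundary

cycle:yes boundary:no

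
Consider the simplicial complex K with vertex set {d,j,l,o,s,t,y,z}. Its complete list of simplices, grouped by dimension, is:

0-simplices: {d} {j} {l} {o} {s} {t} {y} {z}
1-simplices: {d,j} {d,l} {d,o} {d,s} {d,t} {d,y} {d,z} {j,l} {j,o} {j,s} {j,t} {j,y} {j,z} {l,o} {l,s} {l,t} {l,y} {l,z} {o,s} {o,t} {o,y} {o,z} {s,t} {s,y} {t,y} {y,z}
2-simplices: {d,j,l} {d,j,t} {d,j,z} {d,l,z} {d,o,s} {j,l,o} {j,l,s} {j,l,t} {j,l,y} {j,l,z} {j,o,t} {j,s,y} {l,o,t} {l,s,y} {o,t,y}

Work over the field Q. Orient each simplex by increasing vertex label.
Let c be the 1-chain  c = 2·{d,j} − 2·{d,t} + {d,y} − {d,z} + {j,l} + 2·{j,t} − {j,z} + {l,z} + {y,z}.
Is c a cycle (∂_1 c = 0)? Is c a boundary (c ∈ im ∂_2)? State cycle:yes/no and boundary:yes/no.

n_0=8 n_1=26 n_2=15  [Q]
∂1: piv[dj,dl,do,ds,dt,dy,dz] rk=7  ker:jl,jo,js,jt,jy,jz,lo,ls,lt,ly,lz,os,ot,oy,oz,st,sy,ty,yz
∂2: piv[djl,djt,djz,dlz,dos,jlo,jls,jlt,jly,jot,jsy,oty] rk=12  ker:jlz,lot,lsy
∂1c = 0
c vs im∂2: residual ≠ 0 ⇒ not boundary

cycle:yes boundary:no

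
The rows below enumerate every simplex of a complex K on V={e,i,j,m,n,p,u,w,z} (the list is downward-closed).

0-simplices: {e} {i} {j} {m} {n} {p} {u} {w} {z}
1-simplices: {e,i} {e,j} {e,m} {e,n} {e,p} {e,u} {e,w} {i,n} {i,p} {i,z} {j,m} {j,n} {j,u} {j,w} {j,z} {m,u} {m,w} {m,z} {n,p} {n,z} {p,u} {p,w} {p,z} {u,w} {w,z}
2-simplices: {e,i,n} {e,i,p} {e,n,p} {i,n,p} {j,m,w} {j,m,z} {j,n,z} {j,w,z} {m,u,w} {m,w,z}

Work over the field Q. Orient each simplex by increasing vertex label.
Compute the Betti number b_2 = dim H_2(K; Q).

b_2=2

n_0=9 n_1=25 n_2=10  [Q]
∂1: piv[ei,ej,em,en,ep,eu,ew,iz] rk=8  ker:in,ip,jm,jn,ju,jw,jz,mu,mw,mz,np,nz,pu,pw,pz,uw,wz
∂2: piv[ein,eip,enp,jmw,jmz,jnz,jwz,muw] rk=8  ker:inp,mwz
b_2=(10−8)−0=2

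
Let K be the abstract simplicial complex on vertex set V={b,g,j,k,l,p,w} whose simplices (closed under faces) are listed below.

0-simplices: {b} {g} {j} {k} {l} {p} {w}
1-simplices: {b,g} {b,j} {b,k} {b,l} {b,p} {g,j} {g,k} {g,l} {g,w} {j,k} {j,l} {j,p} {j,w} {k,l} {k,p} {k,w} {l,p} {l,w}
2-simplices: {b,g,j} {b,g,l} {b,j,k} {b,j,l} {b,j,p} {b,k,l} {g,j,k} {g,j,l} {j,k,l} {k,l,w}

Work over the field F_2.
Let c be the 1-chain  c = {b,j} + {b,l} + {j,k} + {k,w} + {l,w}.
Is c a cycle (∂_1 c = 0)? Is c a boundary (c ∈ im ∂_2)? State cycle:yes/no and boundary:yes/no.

n_0=7 n_1=18 n_2=10  [Z2]
∂1: piv[bg,bj,bk,bl,bp,gw] rk=6  ker:gj,gk,gl,jk,jl,jp,jw,kl,kp,kw,lp,lw
∂2: piv[bgj,bgl,bjk,bjl,bjp,bkl,gjk,klw] rk=8  ker:gjl,jkl
∂1c = 0
c vs im∂2: reduces to 0 ⇒ boundary

cycle:yes boundary:yes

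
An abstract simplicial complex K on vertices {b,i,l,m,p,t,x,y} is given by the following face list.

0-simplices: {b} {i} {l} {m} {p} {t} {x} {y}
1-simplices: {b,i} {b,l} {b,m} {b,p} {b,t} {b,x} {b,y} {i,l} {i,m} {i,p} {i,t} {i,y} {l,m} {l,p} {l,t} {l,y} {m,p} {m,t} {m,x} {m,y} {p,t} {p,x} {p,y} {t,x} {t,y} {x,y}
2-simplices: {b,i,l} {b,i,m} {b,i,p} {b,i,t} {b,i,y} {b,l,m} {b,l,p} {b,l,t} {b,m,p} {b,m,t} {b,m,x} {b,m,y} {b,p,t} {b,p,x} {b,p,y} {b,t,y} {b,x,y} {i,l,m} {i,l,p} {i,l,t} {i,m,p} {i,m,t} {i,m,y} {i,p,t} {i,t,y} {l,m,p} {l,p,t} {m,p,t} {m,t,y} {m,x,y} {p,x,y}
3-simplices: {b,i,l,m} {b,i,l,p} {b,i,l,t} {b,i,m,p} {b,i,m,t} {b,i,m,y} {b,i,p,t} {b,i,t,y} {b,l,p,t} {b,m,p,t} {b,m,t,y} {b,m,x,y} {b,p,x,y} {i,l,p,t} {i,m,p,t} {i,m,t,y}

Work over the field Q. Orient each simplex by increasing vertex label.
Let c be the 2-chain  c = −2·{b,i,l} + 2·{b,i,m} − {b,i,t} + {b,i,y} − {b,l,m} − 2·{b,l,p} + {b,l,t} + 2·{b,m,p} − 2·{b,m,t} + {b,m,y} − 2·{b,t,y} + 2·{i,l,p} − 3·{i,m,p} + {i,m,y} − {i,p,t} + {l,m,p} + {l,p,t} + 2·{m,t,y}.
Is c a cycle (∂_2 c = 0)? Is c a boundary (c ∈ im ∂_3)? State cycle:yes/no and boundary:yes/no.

n_0=8 n_1=26 n_2=31 n_3=16  [Q]
∂1: piv[bi,bl,bm,bp,bt,bx,by] rk=7  ker:il,im,ip,it,iy,lm,lp,lt,ly,mp,mt,mx,my,pt,px,py,tx,ty,xy
∂2: piv[bil,bim,bip,bit,biy,blm,blp,blt,bmp,bmt,bmx,bmy,bpt,bpx,bpy,bty,bxy] rk=17  ker:ilm,ilp,ilt,imp,imt,imy,ipt,ity,lmp,lpt,mpt,mty,mxy,pxy
∂3: piv[bilm,bilp,bilt,bimp,bimt,bimy,bipt,bity,blpt,bmpt,bmty,bmxy,bpxy] rk=13  ker:ilpt,impt,imty
∂2c = 0
c vs im∂3: residual ≠ 0 ⇒ not boundary

cycle:yes boundary:no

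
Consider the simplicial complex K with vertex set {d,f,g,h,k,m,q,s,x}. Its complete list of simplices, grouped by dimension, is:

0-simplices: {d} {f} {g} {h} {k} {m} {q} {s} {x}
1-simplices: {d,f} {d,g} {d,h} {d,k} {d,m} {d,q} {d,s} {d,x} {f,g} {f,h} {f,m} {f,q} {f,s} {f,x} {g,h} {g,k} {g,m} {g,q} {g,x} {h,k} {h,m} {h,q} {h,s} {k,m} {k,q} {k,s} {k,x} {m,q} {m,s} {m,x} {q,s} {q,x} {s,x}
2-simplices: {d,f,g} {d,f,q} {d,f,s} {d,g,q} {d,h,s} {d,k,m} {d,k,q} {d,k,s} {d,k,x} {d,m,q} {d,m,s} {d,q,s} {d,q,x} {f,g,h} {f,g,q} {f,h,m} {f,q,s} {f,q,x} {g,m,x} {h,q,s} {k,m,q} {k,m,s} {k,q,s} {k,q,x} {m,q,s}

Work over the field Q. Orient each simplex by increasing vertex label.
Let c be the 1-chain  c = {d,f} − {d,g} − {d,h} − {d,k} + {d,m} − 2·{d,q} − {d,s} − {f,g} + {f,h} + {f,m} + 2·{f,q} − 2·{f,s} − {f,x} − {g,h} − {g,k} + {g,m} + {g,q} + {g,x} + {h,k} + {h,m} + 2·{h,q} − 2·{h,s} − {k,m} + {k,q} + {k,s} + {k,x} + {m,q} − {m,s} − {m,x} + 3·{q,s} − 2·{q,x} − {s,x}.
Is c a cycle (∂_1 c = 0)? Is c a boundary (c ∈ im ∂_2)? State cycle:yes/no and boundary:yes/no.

cycle:no boundary:no

n_0=9 n_1=33 n_2=25  [Q]
∂1: piv[df,dg,dh,dk,dm,dq,ds,dx] rk=8  ker:fg,fh,fm,fq,fs,fx,gh,gk,gm,gq,gx,hk,hm,hq,hs,km,kq,ks,kx,mq,ms,mx,qs,qx,sx
∂2: piv[dfg,dfq,dfs,dgq,dhs,dkm,dkq,dks,dkx,dmq,dms,dqs,dqx,fgh,fhm,fqx,gmx,hqs] rk=18  ker:fgq,fqs,kmq,kms,kqs,kqx,mqs
∂1c = 4·{d} + {f} − 3·{g} − 3·{h} − 3·{k} + 4·{m} + 4·{q} − {s} − 3·{x}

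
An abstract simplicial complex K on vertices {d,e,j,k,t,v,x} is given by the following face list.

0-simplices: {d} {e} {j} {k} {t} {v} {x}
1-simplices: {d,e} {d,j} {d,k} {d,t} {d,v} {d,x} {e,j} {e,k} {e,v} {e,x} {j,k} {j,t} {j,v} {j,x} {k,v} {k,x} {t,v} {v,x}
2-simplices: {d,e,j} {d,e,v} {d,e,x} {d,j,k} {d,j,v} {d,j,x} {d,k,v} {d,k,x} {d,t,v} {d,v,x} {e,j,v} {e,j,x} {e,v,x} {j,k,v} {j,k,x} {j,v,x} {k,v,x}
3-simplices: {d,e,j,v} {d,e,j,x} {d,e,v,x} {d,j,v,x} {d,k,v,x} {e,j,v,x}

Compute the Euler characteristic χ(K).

χ(K)=0

n_0=7 n_1=18 n_2=17 n_3=6
χ=+7−18+17−6=0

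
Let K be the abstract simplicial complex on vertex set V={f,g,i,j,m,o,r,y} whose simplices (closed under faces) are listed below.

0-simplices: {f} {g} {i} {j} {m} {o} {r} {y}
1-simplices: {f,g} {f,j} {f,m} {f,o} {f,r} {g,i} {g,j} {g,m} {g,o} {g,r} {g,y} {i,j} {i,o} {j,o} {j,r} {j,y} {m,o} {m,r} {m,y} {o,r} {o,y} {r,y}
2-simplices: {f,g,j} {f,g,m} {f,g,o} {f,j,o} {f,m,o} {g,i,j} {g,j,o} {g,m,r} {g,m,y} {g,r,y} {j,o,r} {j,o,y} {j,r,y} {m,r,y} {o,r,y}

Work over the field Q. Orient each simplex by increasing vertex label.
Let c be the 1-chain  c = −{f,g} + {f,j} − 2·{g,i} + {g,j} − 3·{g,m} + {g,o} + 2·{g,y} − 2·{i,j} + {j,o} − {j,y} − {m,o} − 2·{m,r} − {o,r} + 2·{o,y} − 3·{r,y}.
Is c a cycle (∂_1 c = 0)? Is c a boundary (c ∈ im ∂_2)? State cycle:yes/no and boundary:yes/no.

cycle:yes boundary:yes

n_0=8 n_1=22 n_2=15  [Q]
∂1: piv[fg,fj,fm,fo,fr,gi,gy] rk=7  ker:gj,gm,go,gr,ij,io,jo,jr,jy,mo,mr,my,or,oy,ry
∂2: piv[fgj,fgm,fgo,fjo,fmo,gij,gmr,gmy,gry,jor,joy,jry] rk=12  ker:gjo,mry,ory
∂1c = 0
c vs im∂2: reduces to 0 ⇒ boundary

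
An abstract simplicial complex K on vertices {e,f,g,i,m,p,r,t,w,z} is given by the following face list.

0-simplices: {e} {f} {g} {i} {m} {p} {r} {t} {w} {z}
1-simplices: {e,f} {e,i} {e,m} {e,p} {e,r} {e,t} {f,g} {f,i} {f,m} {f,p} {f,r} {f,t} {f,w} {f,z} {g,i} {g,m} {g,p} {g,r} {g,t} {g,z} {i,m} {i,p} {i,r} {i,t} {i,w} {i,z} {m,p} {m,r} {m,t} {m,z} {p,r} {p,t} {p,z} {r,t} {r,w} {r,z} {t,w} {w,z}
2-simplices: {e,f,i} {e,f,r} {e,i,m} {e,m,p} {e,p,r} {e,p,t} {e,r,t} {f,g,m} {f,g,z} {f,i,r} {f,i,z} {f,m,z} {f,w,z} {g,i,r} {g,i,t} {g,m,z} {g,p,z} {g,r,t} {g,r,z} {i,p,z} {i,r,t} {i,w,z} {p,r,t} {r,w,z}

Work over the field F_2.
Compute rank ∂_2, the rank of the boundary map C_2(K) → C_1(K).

n_0=10 n_1=38 n_2=24  [Z2]
∂1: piv[ef,ei,em,ep,er,et,fg,fw,fz] rk=9  ker:fi,fm,fp,fr,ft,gi,gm,gp,gr,gt,gz,im,ip,ir,it,iw,iz,mp,mr,mt,mz,pr,pt,pz,rt,rw,rz,tw,wz
∂2: piv[efi,efr,eim,emp,epr,ept,ert,fgm,fgz,fir,fiz,fmz,fwz,gir,git,gpz,grt,grz,ipz,iwz,rwz] rk=21  ker:gmz,irt,prt
rk∂_2=21

rank∂_2=21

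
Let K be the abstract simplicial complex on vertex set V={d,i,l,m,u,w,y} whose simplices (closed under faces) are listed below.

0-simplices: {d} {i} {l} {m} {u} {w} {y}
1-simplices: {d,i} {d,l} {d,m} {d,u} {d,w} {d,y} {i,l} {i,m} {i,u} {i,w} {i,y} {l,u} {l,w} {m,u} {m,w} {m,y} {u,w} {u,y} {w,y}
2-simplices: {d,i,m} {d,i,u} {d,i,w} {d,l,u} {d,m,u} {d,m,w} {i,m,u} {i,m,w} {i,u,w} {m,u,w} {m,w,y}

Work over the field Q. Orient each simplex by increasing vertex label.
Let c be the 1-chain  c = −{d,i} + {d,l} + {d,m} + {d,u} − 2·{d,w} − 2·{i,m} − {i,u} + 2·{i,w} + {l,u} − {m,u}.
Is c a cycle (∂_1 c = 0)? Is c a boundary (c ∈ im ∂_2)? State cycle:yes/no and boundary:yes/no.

cycle:yes boundary:yes

n_0=7 n_1=19 n_2=11  [Q]
∂1: piv[di,dl,dm,du,dw,dy] rk=6  ker:il,im,iu,iw,iy,lu,lw,mu,mw,my,uw,uy,wy
∂2: piv[dim,diu,diw,dlu,dmu,dmw,iuw,mwy] rk=8  ker:imu,imw,muw
∂1c = 0
c vs im∂2: reduces to 0 ⇒ boundary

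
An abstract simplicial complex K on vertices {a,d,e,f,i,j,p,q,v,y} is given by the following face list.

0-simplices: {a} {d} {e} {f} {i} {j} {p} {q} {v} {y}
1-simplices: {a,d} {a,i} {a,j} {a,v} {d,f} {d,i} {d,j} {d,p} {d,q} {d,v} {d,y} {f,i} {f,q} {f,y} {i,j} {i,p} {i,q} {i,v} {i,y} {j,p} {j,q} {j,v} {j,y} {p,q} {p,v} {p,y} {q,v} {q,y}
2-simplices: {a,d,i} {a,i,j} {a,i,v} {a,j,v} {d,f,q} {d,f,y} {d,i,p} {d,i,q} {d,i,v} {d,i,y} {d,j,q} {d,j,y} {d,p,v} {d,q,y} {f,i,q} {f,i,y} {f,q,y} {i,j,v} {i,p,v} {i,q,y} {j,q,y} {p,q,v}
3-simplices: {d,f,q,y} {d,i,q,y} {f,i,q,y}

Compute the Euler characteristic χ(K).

n_0=10 n_1=28 n_2=22 n_3=3
χ=+10−28+22−3=1

χ(K)=1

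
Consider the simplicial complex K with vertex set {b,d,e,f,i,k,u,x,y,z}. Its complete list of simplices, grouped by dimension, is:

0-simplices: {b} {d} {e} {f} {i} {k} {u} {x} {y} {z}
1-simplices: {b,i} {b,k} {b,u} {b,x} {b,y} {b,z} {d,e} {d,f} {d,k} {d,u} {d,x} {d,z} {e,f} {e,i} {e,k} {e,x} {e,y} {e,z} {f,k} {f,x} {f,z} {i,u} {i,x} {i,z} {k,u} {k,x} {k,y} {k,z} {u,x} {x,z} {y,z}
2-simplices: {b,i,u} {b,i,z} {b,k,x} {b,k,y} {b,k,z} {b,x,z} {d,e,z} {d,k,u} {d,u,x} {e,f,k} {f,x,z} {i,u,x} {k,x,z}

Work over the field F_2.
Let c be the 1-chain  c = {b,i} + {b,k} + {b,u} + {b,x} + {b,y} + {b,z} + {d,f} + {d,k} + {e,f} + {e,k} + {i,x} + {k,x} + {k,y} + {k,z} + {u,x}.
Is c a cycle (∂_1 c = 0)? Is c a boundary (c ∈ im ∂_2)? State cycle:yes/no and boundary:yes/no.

cycle:yes boundary:no

n_0=10 n_1=31 n_2=13  [Z2]
∂1: piv[bi,bk,bu,bx,by,bz,de,df,dk] rk=9  ker:du,dx,dz,ef,ei,ek,ex,ey,ez,fk,fx,fz,iu,ix,iz,ku,kx,ky,kz,ux,xz,yz
∂2: piv[biu,biz,bkx,bky,bkz,bxz,dez,dku,dux,efk,fxz,iux] rk=12  ker:kxz
∂1c = 0
c vs im∂2: residual ≠ 0 ⇒ not boundary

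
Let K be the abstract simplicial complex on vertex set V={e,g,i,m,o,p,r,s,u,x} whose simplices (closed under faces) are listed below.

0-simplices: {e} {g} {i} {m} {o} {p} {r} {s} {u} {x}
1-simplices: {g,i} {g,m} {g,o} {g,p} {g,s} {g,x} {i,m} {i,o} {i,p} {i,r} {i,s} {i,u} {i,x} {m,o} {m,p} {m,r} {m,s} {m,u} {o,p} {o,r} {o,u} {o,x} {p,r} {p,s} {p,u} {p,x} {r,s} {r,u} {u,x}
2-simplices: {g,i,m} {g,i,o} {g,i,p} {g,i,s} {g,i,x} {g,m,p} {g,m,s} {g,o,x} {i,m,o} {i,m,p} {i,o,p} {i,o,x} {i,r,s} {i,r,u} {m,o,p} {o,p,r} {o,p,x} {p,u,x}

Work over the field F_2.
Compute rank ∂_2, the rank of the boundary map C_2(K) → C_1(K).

rank∂_2=15

n_0=10 n_1=29 n_2=18  [Z2]
∂1: piv[gi,gm,go,gp,gs,gx,ir,iu] rk=8  ker:im,io,ip,is,ix,mo,mp,mr,ms,mu,op,or,ou,ox,pr,ps,pu,px,rs,ru,ux
∂2: piv[gim,gio,gip,gis,gix,gmp,gms,gox,imo,iop,irs,iru,opr,opx,pux] rk=15  ker:imp,iox,mop
rk∂_2=15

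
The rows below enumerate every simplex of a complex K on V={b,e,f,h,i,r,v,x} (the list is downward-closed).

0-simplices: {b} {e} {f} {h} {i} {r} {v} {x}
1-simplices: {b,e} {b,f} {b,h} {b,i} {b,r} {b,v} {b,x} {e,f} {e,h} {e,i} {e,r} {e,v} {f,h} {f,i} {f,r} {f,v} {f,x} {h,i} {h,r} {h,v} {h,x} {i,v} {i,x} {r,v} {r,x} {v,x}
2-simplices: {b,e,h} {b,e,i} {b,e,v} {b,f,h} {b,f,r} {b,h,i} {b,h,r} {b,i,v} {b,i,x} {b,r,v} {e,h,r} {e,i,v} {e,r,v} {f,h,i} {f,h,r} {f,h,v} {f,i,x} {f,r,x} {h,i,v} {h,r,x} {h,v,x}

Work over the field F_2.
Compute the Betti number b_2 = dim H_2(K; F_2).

n_0=8 n_1=26 n_2=21  [Z2]
∂1: piv[be,bf,bh,bi,br,bv,bx] rk=7  ker:ef,eh,ei,er,ev,fh,fi,fr,fv,fx,hi,hr,hv,hx,iv,ix,rv,rx,vx
∂2: piv[beh,bei,bev,bfh,bfr,bhi,bhr,biv,bix,brv,ehr,fhi,fhv,fix,frx,hiv,hrx,hvx] rk=18  ker:eiv,erv,fhr
b_2=(21−18)−0=3

b_2=3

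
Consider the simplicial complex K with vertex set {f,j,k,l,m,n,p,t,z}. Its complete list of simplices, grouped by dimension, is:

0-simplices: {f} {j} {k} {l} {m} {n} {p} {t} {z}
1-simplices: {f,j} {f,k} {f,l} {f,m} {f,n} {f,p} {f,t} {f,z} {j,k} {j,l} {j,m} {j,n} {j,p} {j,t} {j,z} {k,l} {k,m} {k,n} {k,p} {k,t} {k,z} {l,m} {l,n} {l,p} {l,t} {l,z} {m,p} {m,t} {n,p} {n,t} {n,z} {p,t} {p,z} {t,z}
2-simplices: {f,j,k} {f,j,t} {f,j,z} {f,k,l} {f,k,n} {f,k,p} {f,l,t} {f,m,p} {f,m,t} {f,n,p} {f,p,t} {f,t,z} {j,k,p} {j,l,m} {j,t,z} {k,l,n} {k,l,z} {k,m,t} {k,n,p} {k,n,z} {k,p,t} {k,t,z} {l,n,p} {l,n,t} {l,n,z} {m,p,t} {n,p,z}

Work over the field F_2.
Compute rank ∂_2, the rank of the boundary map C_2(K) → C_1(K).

rank∂_2=23

n_0=9 n_1=34 n_2=27  [Z2]
∂1: piv[fj,fk,fl,fm,fn,fp,ft,fz] rk=8  ker:jk,jl,jm,jn,jp,jt,jz,kl,km,kn,kp,kt,kz,lm,ln,lp,lt,lz,mp,mt,np,nt,nz,pt,pz,tz
∂2: piv[fjk,fjt,fjz,fkl,fkn,fkp,flt,fmp,fmt,fnp,fpt,ftz,jkp,jlm,kln,klz,kmt,knz,kpt,ktz,lnp,lnt,npz] rk=23  ker:jtz,knp,lnz,mpt
rk∂_2=23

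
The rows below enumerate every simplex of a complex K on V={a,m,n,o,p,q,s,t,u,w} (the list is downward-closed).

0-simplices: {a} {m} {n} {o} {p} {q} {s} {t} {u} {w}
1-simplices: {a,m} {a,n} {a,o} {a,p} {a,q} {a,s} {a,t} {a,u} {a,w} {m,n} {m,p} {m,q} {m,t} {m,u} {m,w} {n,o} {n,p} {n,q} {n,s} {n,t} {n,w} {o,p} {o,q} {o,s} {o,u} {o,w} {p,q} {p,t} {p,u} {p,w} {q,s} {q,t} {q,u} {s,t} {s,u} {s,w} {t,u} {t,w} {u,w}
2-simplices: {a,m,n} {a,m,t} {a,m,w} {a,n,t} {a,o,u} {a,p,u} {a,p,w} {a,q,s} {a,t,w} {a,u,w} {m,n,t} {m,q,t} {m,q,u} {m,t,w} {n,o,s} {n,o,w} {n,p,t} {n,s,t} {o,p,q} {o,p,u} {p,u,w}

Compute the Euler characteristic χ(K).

n_0=10 n_1=39 n_2=21
χ=+10−39+21=-8

χ(K)=-8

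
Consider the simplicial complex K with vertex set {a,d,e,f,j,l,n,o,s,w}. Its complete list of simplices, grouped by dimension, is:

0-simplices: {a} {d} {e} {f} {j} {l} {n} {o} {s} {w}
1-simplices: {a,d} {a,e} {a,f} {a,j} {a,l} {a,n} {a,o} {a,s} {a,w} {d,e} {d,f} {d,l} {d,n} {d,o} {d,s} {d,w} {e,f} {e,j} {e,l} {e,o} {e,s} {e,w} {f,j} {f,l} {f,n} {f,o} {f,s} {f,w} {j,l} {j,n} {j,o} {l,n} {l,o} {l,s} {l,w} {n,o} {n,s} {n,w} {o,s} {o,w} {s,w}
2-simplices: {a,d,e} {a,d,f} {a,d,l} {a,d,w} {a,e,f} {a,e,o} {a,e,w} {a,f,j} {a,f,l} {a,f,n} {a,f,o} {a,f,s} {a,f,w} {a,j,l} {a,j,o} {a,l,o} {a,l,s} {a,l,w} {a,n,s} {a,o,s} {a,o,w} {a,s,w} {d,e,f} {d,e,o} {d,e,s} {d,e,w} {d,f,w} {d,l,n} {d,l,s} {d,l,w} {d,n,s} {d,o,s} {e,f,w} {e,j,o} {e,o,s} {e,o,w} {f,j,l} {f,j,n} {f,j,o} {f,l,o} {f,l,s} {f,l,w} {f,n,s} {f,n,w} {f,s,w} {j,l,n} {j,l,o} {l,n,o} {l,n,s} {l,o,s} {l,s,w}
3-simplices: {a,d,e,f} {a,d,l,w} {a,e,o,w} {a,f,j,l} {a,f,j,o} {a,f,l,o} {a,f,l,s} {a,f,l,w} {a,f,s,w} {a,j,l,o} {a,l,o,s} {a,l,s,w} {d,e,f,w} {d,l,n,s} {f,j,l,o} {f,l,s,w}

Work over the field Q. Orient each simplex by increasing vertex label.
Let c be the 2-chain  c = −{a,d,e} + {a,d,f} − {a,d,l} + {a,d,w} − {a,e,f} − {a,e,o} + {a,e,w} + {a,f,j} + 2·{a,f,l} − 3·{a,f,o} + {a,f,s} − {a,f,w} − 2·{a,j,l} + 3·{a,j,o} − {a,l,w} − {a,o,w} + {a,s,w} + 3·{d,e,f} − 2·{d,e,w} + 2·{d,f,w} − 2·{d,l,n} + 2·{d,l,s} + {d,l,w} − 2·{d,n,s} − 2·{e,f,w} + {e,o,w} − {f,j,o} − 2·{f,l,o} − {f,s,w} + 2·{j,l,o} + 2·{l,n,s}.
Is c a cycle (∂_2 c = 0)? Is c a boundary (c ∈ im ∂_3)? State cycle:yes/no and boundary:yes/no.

n_0=10 n_1=41 n_2=51 n_3=16  [Q]
∂1: piv[ad,ae,af,aj,al,an,ao,as,aw] rk=9  ker:de,df,dl,dn,do,ds,dw,ef,ej,el,eo,es,ew,fj,fl,fn,fo,fs,fw,jl,jn,jo,ln,lo,ls,lw,no,ns,nw,os,ow,sw
∂2: piv[ade,adf,adl,adw,aef,aeo,aew,afj,afl,afn,afo,afs,afw,ajl,ajo,alo,als,alw,ans,aos,aow,asw,deo,des,dln,dls,dns,ejo,fjn,fnw,lno] rk=31  ker:def,dew,dfw,dlw,dos,efw,eos,eow,fjl,fjo,flo,fls,flw,fns,fsw,jln,jlo,lns,los,lsw
∂3: piv[adef,adlw,aeow,afjl,afjo,aflo,afls,aflw,afsw,ajlo,alos,alsw,defw,dlns] rk=14  ker:fjlo,flsw
∂2c = 0
c vs im∂3: reduces to 0 ⇒ boundary

cycle:yes boundary:yes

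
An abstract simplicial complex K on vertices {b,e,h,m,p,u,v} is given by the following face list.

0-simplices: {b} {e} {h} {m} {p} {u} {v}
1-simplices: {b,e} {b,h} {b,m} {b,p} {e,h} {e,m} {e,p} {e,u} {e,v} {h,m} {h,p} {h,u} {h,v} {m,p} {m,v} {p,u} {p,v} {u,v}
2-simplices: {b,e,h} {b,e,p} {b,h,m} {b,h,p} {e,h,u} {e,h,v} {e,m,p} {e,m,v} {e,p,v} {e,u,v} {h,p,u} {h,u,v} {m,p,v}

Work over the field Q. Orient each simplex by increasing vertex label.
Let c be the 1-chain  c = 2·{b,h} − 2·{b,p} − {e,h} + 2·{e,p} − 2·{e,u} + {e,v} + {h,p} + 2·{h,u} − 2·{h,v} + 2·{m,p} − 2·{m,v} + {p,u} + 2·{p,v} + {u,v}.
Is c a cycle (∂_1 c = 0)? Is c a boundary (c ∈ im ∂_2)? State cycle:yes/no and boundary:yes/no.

cycle:yes boundary:yes

n_0=7 n_1=18 n_2=13  [Q]
∂1: piv[be,bh,bm,bp,eu,ev] rk=6  ker:eh,em,ep,hm,hp,hu,hv,mp,mv,pu,pv,uv
∂2: piv[beh,bep,bhm,bhp,ehu,ehv,emp,emv,epv,euv,hpu] rk=11  ker:huv,mpv
∂1c = 0
c vs im∂2: reduces to 0 ⇒ boundary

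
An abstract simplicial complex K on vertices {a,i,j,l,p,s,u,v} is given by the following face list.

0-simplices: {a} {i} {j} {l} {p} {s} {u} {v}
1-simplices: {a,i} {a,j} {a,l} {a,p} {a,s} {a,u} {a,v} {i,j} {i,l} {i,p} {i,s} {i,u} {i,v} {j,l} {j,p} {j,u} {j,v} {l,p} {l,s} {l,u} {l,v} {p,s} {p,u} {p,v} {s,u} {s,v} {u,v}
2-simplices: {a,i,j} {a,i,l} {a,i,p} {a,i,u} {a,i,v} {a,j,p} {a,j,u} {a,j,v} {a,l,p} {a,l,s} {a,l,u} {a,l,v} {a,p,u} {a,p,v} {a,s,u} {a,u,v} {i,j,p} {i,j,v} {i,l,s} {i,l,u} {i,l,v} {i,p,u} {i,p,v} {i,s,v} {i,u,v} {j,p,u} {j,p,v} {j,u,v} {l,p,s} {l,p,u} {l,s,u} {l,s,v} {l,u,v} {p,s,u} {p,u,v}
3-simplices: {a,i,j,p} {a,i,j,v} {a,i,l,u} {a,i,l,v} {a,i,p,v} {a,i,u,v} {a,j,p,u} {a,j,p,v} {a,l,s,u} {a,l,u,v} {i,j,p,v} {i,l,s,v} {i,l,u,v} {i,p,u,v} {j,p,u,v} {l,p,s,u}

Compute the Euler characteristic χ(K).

χ(K)=0

n_0=8 n_1=27 n_2=35 n_3=16
χ=+8−27+35−16=0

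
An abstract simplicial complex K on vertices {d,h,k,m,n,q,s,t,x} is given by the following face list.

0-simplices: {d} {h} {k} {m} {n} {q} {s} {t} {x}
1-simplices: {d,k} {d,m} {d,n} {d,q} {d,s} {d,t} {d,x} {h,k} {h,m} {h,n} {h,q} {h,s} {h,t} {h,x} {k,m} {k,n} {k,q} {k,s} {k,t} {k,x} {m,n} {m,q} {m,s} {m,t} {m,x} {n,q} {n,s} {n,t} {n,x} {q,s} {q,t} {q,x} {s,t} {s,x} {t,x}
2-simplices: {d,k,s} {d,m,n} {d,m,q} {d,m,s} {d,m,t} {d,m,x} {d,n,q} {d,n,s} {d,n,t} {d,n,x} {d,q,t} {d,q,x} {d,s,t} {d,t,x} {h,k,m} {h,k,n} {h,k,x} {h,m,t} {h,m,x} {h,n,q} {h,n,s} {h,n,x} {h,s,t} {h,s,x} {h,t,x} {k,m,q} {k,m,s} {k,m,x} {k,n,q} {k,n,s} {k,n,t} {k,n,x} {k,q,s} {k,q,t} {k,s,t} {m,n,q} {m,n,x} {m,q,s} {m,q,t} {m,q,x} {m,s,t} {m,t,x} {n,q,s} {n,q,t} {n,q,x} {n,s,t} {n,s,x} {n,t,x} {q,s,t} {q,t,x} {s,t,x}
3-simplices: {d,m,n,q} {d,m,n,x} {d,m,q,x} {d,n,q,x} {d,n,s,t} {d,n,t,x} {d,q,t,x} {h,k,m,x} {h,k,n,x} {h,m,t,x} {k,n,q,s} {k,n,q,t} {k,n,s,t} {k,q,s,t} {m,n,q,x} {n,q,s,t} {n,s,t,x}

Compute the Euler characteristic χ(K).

χ(K)=8

n_0=9 n_1=35 n_2=51 n_3=17
χ=+9−35+51−17=8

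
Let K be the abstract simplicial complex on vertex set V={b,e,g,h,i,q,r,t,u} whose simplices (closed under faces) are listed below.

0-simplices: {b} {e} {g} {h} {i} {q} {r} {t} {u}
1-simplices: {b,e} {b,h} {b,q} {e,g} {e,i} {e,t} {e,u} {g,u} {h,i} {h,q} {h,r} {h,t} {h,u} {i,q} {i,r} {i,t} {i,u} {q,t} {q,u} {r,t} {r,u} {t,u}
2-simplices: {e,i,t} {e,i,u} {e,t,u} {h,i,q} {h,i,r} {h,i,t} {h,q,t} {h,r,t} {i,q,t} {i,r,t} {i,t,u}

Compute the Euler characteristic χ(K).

χ(K)=-2

n_0=9 n_1=22 n_2=11
χ=+9−22+11=-2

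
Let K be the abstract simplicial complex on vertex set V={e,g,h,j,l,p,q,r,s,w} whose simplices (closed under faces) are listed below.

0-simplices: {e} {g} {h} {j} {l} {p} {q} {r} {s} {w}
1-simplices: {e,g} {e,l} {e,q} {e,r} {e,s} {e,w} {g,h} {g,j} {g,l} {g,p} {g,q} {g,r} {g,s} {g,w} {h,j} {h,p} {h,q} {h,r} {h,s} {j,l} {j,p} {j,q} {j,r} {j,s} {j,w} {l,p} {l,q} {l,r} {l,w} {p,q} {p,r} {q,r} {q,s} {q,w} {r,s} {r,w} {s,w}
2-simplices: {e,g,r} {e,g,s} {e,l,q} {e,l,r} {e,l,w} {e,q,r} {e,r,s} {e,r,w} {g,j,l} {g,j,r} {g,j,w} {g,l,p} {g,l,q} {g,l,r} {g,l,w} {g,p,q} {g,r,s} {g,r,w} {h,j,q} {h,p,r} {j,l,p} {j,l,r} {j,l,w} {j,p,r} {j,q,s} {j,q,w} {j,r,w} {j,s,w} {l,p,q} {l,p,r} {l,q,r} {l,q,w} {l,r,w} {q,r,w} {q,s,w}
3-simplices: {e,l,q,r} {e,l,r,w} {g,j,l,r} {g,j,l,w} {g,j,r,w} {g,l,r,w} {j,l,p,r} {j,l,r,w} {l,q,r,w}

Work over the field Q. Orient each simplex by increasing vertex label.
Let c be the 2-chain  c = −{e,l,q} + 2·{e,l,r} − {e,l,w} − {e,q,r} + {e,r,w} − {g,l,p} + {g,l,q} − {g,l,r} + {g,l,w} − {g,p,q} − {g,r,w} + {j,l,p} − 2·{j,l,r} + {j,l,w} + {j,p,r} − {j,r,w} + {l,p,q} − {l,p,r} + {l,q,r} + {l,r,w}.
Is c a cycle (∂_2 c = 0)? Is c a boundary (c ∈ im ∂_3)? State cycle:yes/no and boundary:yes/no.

cycle:yes boundary:no

n_0=10 n_1=37 n_2=35 n_3=9  [Q]
∂1: piv[eg,el,eq,er,es,ew,gh,gj,gp] rk=9  ker:gl,gq,gr,gs,gw,hj,hp,hq,hr,hs,jl,jp,jq,jr,js,jw,lp,lq,lr,lw,pq,pr,qr,qs,qw,rs,rw,sw
∂2: piv[egr,egs,elq,elr,elw,eqr,ers,erw,gjl,gjr,gjw,glp,glq,glr,glw,gpq,hjq,hpr,jlp,jpr,jqs,jqw,jsw,lqw] rk=24  ker:grs,grw,jlr,jlw,jrw,lpq,lpr,lqr,lrw,qrw,qsw
∂3: piv[elqr,elrw,gjlr,gjlw,gjrw,glrw,jlpr,lqrw] rk=8  ker:jlrw
∂2c = 0
c vs im∂3: residual ≠ 0 ⇒ not boundary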